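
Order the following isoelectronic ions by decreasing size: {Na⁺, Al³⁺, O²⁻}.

All of these have 10 electrons, so size is governed by nuclear charge alone: the more protons, the stronger the pull on the same electron cloud, and the smaller the ion.
Nuclear charges: Al³⁺ (Z=13), Na⁺ (Z=11), O²⁻ (Z=8).
Largest to smallest: O²⁻ > Na⁺ > Al³⁺.

O²⁻ > Na⁺ > Al³⁺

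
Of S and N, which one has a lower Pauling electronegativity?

S

N is in period 2, group 15; S is in period 3, group 16.
Atoms toward the upper right of the periodic table pull bonding electrons most strongly.
A diagonal step moves right (one effect) and down (the opposite effect) at once.
N > S: the two effects oppose for this pair; the down-group effect wins (3.04 vs 2.58).
Tabulated electronegativity (Pauling): N 3.04, S 2.58.
So S has the lower Pauling electronegativity (S < N).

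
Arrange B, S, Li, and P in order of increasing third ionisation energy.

The third ionization energy removes an electron from the +2 ion. For each element: B²⁺ still has 1 valence electron; S²⁺ still has 4 valence electrons; Li²⁺ is already 1 electron into the core; P²⁺ still has 3 valence electrons.
Breaking into a closed-shell core is much more expensive than removing a leftover valence electron — Li has the largest IE_3 here.
Valence configurations: B²⁺ [He]2s¹, S²⁺ [Ne]3s²3p², P²⁺ [Ne]3s²3p¹.
Approximate IE_3 values (kJ/mol): B 3660, S 3357, Li 11815, P 2914.
Hence IE_3: P < S < B < Li.

P, S, B, Li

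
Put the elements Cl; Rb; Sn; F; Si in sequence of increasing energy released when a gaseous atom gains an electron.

F is in period 2, group 17; Si is in period 3, group 14; Cl is in period 3, group 17; Rb is in period 5, group 1; Sn is in period 5, group 14.
EA tends to increase across a period and decrease down a group, though the pattern is less regular than for IE or radius.
Here both period and group differ, so the two effects have to be weighed against each other.
Sn > Rb: Sn lies to the right of Rb in period 5, so the across-period effect alone puts Sn higher.
Si > Sn: they share group 14; the group trend gives Si the larger value.
F > Si: relative to Si, both the across-period and down-group shifts push F's electron affinity up.
Cl > F: this pair runs against the simple trend — see the exception note.
Note the exception: Cl has a higher electron affinity than F, contrary to the simple trend — F's small 2p subshell makes the incoming electron feel strong e⁻–e⁻ repulsion, so Cl actually releases more energy on gaining an electron.
Tabulated electron affinity (kJ/mol): F 328, Si 134, Cl 349, Rb 47, Sn 107.
So from lowest to highest: Rb < Sn < Si < F < Cl.

Rb < Sn < Si < F < Cl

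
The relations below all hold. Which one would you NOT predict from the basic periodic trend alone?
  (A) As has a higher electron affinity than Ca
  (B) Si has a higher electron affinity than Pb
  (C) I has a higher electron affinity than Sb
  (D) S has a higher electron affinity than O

The general trend: electron affinity increases across a period and decreases down a group.
(A) As (period 4, group 15) vs Ca (period 4, group 2): the stated order agrees with the simple trend.
(B) Si (period 3, group 14) vs Pb (period 6, group 14): the stated order agrees with the simple trend.
(C) I (period 5, group 17) vs Sb (period 5, group 15): the stated order agrees with the simple trend.
(D) S (period 3, group 16) vs O (period 2, group 16): the stated order contradicts the simple trend.
The exception is (D): the compact 2p subshell of O repels the added electron more than S's larger 3p does.

(D)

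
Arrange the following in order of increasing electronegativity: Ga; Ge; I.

Ga < Ge < I

Ga is in period 4, group 13; Ge is in period 4, group 14; I is in period 5, group 17.
Smaller atoms with higher effective nuclear charge are more electronegative.
These span different periods and groups, so the two trends combine.
Ge > Ga: both are in period 4; the period trend gives Ge the larger value.
I > Ge: the two effects oppose for this pair; the across-period effect wins (2.66 vs 2.01).
Approximate values (Pauling): Ga 1.81, Ge 2.01, I 2.66.
So from lowest to highest: Ga < Ge < I.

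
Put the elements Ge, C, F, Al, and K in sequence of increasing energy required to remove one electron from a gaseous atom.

C is in period 2, group 14; F is in period 2, group 17; Al is in period 3, group 13; K is in period 4, group 1; Ge is in period 4, group 14.
IE₁ increases left→right with effective nuclear charge and decreases top→bottom as the valence shell moves farther out.
These span different periods and groups, so the two trends combine.
Al > K: relative to K, both the across-period and down-group shifts push Al's first ionization energy up.
Ge > Al: period and group pull opposite ways; the across-period shift dominates (762 vs 578 kJ/mol).
C > Ge: C sits above Ge in group 14, so the down-group effect alone puts C higher.
F > C: F lies to the right of C in period 2, so the across-period effect alone puts F higher.
Approximate values (kJ/mol): C 1086, F 1681, Al 578, K 419, Ge 762.
So from lowest to highest: K < Al < Ge < C < F.

K, Al, Ge, C, F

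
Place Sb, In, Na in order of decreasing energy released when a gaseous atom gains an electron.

Na is in period 3, group 1; In is in period 5, group 13; Sb is in period 5, group 15.
Electron affinity generally becomes more exothermic across a period toward the halogens and less exothermic down a group.
Neither a single period nor a single group — weigh both effects.
Na > In: period and group pull opposite ways; the down-group shift dominates (53 vs 29 kJ/mol).
Sb > Na: the two effects oppose for this pair; the across-period effect wins (103 vs 53 kJ/mol).
Approximate values (kJ/mol): Na 53, In 29, Sb 103.
So from highest to lowest: Sb > Na > In.

Sb, Na, In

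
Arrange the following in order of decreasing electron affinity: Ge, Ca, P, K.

Electron affinity generally becomes more exothermic across a period toward the halogens and less exothermic down a group.
Neither a single period nor a single group — weigh both effects.
K > Ca: this pair runs against the simple trend — see the exception note.
P > K: both effects reinforce here, so P is clearly the higher of the two.
Ge > P: this pair runs against the simple trend — see the exception note.
Note the exception: K has a higher electron affinity than Ca, contrary to the simple trend — adding an electron to Ca (ns²) has to open a new, higher-energy np subshell, which is unfavourable.
Note the exception: Ge has a higher electron affinity than P, contrary to the simple trend — adding an electron to P's half-filled np³ subshell costs electron-pairing energy.
Tabulated electron affinity (kJ/mol): P 72, K 48, Ca 2, Ge 119.
So from highest to lowest: Ge > P > K > Ca.

Ge > P > K > Ca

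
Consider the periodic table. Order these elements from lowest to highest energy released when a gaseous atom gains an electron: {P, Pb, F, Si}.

Pb < P < Si < F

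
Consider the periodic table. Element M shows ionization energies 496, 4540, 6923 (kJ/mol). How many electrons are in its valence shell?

1

Look for the largest jump between consecutive ionization energies: IE2/IE1 ≈ 9.2, far larger than any earlier ratio.
That jump marks the point where a core electron is being removed. So the atom has 1 valence electron.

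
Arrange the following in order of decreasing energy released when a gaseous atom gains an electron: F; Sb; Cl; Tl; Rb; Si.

Cl, F, Si, Sb, Rb, Tl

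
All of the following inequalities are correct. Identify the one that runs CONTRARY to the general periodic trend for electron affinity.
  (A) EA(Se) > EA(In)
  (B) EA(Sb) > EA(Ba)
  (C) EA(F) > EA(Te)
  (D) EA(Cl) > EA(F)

(D)

The general trend: electron affinity increases across a period and decreases down a group.
(A) Se (period 4, group 16) vs In (period 5, group 13): the stated order agrees with the simple trend.
(B) Sb (period 5, group 15) vs Ba (period 6, group 2): the stated order agrees with the simple trend.
(C) F (period 2, group 17) vs Te (period 5, group 16): the stated order agrees with the simple trend.
(D) Cl (period 3, group 17) vs F (period 2, group 17): the stated order contradicts the simple trend.
The exception is (D): F's small 2p subshell makes the incoming electron feel strong e⁻–e⁻ repulsion, so Cl actually releases more energy on gaining an electron.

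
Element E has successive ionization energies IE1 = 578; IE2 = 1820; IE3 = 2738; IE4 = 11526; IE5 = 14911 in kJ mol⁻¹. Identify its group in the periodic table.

Group 13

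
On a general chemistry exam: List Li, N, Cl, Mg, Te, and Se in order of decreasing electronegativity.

Li is in period 2, group 1; N is in period 2, group 15; Mg is in period 3, group 2; Cl is in period 3, group 17; Se is in period 4, group 16; Te is in period 5, group 16.
Atoms toward the upper right of the periodic table pull bonding electrons most strongly.
Neither a single period nor a single group — weigh both effects.
Mg > Li: the two effects oppose for this pair; the across-period effect wins (1.31 vs 0.98).
Te > Mg: period and group pull opposite ways; the across-period shift dominates (2.10 vs 1.31).
Se > Te: they share group 16; the group trend gives Se the larger value.
N > Se: the two effects oppose for this pair; the down-group effect wins (3.04 vs 2.55).
Cl > N: the two effects oppose for this pair; the across-period effect wins (3.16 vs 3.04).
Tabulated electronegativity (Pauling): Li 0.98, N 3.04, Mg 1.31, Cl 3.16, Se 2.55, Te 2.10.
So from highest to lowest: Cl > N > Se > Te > Mg > Li.

Cl, N, Se, Te, Mg, Li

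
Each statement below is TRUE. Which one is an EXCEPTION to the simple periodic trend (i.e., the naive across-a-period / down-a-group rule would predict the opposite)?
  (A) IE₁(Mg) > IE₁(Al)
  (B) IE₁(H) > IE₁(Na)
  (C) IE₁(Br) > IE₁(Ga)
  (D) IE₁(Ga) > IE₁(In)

The general trend: first ionization energy increases across a period and decreases down a group.
(A) Mg (period 3, group 2) vs Al (period 3, group 13): the stated order contradicts the simple trend.
(B) H (period 1, group 1) vs Na (period 3, group 1): the stated order agrees with the simple trend.
(C) Br (period 4, group 17) vs Ga (period 4, group 13): the stated order agrees with the simple trend.
(D) Ga (period 4, group 13) vs In (period 5, group 13): the stated order agrees with the simple trend.
The exception is (A): Al's single 3p electron is easier to remove than one from Mg's filled 3s².

(A)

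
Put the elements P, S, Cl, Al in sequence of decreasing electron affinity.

Al is in period 3, group 13; P is in period 3, group 15; S is in period 3, group 16; Cl is in period 3, group 17.
Adding an electron releases more energy for atoms nearer the top right (short of the noble gases).
All lie in period 3, so electron affinity increases left to right.
So from highest to lowest: Cl > S > P > Al.

Cl > S > P > Al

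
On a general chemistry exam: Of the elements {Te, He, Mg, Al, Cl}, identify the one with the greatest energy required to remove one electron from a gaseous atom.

He

Across a period the outer electron is held more tightly (higher IE₁); down a group it sits in a higher shell, more shielded, and comes off more easily.
Neither a single period nor a single group — weigh both effects.
Mg > Al: this pair runs against the simple trend — see the exception note.
Te > Mg: the two effects oppose for this pair; the across-period effect wins (869 vs 738 kJ/mol).
Cl > Te: relative to Te, both the across-period and down-group shifts push Cl's first ionization energy up.
He > Cl: relative to Cl, both the across-period and down-group shifts push He's first ionization energy up.
Note the exception: Mg has a higher first ionization energy than Al, contrary to the simple trend — Al's single 3p electron is easier to remove than one from Mg's filled 3s².
For reference (kJ/mol): He 2372, Mg 738, Al 578, Cl 1251, Te 869.
The greatest energy required to remove one electron from a gaseous atom among these belongs to He.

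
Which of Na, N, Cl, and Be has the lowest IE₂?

IE_2 is the cost of taking one more electron from the +1 cation: Na⁺ is the bare [Ne] core; N⁺ still has 4 valence electrons; Cl⁺ still has 6 valence electrons; Be⁺ still has 1 valence electron.
Breaking into a closed-shell core is much more expensive than removing a leftover valence electron — Na has the largest IE_2 here.
Valence configurations: N⁺ [He]2s²2p², Cl⁺ [Ne]3s²3p⁴, Be⁺ [He]2s¹.
The numbers (kJ/mol): Na 4562, N 2856, Cl 2298, Be 1757.
Putting it together, IE_2: Be < Cl < N < Na.

Be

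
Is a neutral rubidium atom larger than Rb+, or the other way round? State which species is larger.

Rb

Forming Rb+ removes 1 electron from Rb. Fewer electrons for the same nuclear charge means less shielding and a higher Z_eff on the remaining electrons, and for main-group metals the entire outer shell is lost.
A cation is smaller than its parent atom: Rb+ < Rb.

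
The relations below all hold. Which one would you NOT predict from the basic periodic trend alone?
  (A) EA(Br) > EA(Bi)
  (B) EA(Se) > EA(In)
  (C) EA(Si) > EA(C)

(C)

The general trend: electron affinity increases across a period and decreases down a group.
(A) Br (period 4, group 17) vs Bi (period 6, group 15): the stated order agrees with the simple trend.
(B) Se (period 4, group 16) vs In (period 5, group 13): the stated order agrees with the simple trend.
(C) Si (period 3, group 14) vs C (period 2, group 14): the stated order contradicts the simple trend.
The exception is (C): Si's larger, more diffuse 3p orbitals accept an added electron slightly more readily than C's compact 2p.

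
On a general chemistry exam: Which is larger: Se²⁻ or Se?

Se²⁻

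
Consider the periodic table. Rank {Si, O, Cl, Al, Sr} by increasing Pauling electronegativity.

Sr, Al, Si, Cl, O

O is in period 2, group 16; Al is in period 3, group 13; Si is in period 3, group 14; Cl is in period 3, group 17; Sr is in period 5, group 2.
Smaller atoms with higher effective nuclear charge are more electronegative.
These span different periods and groups, so the two trends combine.
Al > Sr: relative to Sr, both the across-period and down-group shifts push Al's electronegativity up.
Si > Al: both are in period 3; the period trend gives Si the larger value.
Cl > Si: both are in period 3; the period trend gives Cl the larger value.
O > Cl: the two effects oppose for this pair; the down-group effect wins (3.44 vs 3.16).
For reference (Pauling): O 3.44, Al 1.61, Si 1.90, Cl 3.16, Sr 0.95.
So from lowest to highest: Sr < Al < Si < Cl < O.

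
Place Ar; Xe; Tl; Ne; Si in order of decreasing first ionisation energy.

Ne is in period 2, group 18; Si is in period 3, group 14; Ar is in period 3, group 18; Xe is in period 5, group 18; Tl is in period 6, group 13.
Across a period the outer electron is held more tightly (higher IE₁); down a group it sits in a higher shell, more shielded, and comes off more easily.
Here both period and group differ, so the two effects have to be weighed against each other.
Si > Tl: relative to Tl, both the across-period and down-group shifts push Si's first ionization energy up.
Xe > Si: period and group pull opposite ways; the across-period shift dominates (1170 vs 786 kJ/mol).
Ar > Xe: they share group 18; the group trend gives Ar the larger value.
Ne > Ar: Ne sits above Ar in group 18, so the down-group effect alone puts Ne higher.
Tabulated first ionization energy (kJ/mol): Ne 2081, Si 786, Ar 1521, Xe 1170, Tl 589.
So from highest to lowest: Ne > Ar > Xe > Si > Tl.

Ne > Ar > Xe > Si > Tl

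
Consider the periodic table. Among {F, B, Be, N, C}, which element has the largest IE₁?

F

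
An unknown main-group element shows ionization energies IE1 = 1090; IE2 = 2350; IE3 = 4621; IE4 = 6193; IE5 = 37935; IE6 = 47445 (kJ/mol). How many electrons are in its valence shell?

4

Look for the largest jump between consecutive ionization energies: IE5/IE4 ≈ 6.1, far larger than any earlier ratio.
That jump marks the point where a core electron is being removed. So the atom has 4 valence electrons.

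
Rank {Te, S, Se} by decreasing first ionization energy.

S is in period 3, group 16; Se is in period 4, group 16; Te is in period 5, group 16.
IE₁ increases left→right with effective nuclear charge and decreases top→bottom as the valence shell moves farther out.
All are in group 16, so first ionization energy increases up the group.
So from highest to lowest: S > Se > Te.

S, Se, Te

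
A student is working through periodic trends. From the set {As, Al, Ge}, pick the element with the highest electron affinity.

Al is in period 3, group 13; Ge is in period 4, group 14; As is in period 4, group 15.
EA tends to increase across a period and decrease down a group, though the pattern is less regular than for IE or radius.
Neither a single period nor a single group — weigh both effects.
As > Al: the two effects oppose for this pair; the across-period effect wins (78 vs 42 kJ/mol).
Ge > As: this pair runs against the simple trend — see the exception note.
Note the exception: Ge has a higher electron affinity than As, contrary to the simple trend — adding an electron to As's half-filled 4p³ is unfavourable, so Ge (4p²) has the more exothermic EA.
Tabulated electron affinity (kJ/mol): Al 42, Ge 119, As 78.
The highest electron affinity among these belongs to Ge.

Ge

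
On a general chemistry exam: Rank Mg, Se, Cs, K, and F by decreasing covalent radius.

Cs > K > Mg > Se > F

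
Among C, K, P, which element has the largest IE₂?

The second ionization energy removes an electron from the +1 ion. For each element: C⁺ still has 3 valence electrons; K⁺ is the bare [Ar] core; P⁺ still has 4 valence electrons.
Breaking into a closed-shell core is much more expensive than removing a leftover valence electron — K has the largest IE_2 here.
Valence configurations: C⁺ [He]2s²2p¹, P⁺ [Ne]3s²3p².
Tabulated IE_2 (kJ/mol): C 2353, K 3052, P 1907.
Hence IE_2: P < C < K.

K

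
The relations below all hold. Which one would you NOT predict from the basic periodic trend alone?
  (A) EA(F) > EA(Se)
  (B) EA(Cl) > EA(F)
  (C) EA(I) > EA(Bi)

The general trend: electron affinity increases across a period and decreases down a group.
(A) F (period 2, group 17) vs Se (period 4, group 16): the stated order agrees with the simple trend.
(B) Cl (period 3, group 17) vs F (period 2, group 17): the stated order contradicts the simple trend.
(C) I (period 5, group 17) vs Bi (period 6, group 15): the stated order agrees with the simple trend.
The exception is (B): F's small 2p subshell makes the incoming electron feel strong e⁻–e⁻ repulsion, so Cl actually releases more energy on gaining an electron.

(B)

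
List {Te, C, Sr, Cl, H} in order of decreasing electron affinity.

Electron affinity generally becomes more exothermic across a period toward the halogens and less exothermic down a group.
Here both period and group differ, so the two effects have to be weighed against each other.
H > Sr: period and group pull opposite ways; the down-group shift dominates (73 vs 5 kJ/mol).
C > H: the two effects oppose for this pair; the across-period effect wins (122 vs 73 kJ/mol).
Te > C: period and group pull opposite ways; the across-period shift dominates (190 vs 122 kJ/mol).
Cl > Te: both effects reinforce here, so Cl is clearly the higher of the two.
For reference (kJ/mol): H 73, C 122, Cl 349, Sr 5, Te 190.
So from highest to lowest: Cl > Te > C > H > Sr.

Cl > Te > C > H > Sr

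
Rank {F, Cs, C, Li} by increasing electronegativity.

Li is in period 2, group 1; C is in period 2, group 14; F is in period 2, group 17; Cs is in period 6, group 1.
Smaller atoms with higher effective nuclear charge are more electronegative.
These span different periods and groups, so the two trends combine.
Li > Cs: they share group 1; the group trend gives Li the larger value.
C > Li: C lies to the right of Li in period 2, so the across-period effect alone puts C higher.
F > C: both are in period 2; the period trend gives F the larger value.
Tabulated electronegativity (Pauling): Li 0.98, C 2.55, F 3.98, Cs 0.79.
So from lowest to highest: Cs < Li < C < F.

Cs < Li < C < F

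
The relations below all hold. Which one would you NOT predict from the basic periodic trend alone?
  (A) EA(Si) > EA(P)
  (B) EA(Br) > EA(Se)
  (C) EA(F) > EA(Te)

The general trend: electron affinity increases across a period and decreases down a group.
(A) Si (period 3, group 14) vs P (period 3, group 15): the stated order contradicts the simple trend.
(B) Br (period 4, group 17) vs Se (period 4, group 16): the stated order agrees with the simple trend.
(C) F (period 2, group 17) vs Te (period 5, group 16): the stated order agrees with the simple trend.
The exception is (A): adding an electron to P's half-filled 3p³ is unfavourable, so Si (3p²) has the more exothermic EA.

(A)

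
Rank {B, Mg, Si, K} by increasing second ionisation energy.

Mg < Si < B < K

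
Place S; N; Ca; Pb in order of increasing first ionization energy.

First ionization energy rises across a period (greater Z_eff holds electrons more tightly) and falls down a group (valence electrons are farther from the nucleus).
Here both period and group differ, so the two effects have to be weighed against each other.
Pb > Ca: period and group pull opposite ways; the across-period shift dominates (716 vs 590 kJ/mol).
S > Pb: relative to Pb, both the across-period and down-group shifts push S's first ionization energy up.
N > S: period and group pull opposite ways; the down-group shift dominates (1402 vs 1000 kJ/mol).
Tabulated first ionization energy (kJ/mol): N 1402, S 1000, Ca 590, Pb 716.
So from lowest to highest: Ca < Pb < S < N.

Ca < Pb < S < N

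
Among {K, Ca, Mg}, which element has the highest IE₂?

K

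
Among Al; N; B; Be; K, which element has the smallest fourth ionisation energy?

K

After 3 electrons have been removed, what remains? Al³⁺ is the bare [Ne] core; N³⁺ still has 2 valence electrons; B³⁺ is the bare [He] core; Be³⁺ is already 1 electron into the core; K³⁺ is already 2 electrons into the core.
Usually core removal costs more than valence removal, but here the competition is close: a tightly held n=2 valence electron can cost more to remove than an n=3 core electron, so the actual values have to decide it.
Tabulated IE_4 (kJ/mol): Al 11577, N 7475, B 25026, Be 21007, K 5877.
So the fourth ionization energies run K < N < Al < Be < B.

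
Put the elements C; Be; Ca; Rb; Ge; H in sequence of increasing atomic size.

H, C, Be, Ge, Ca, Rb

H is in period 1, group 1; Be is in period 2, group 2; C is in period 2, group 14; Ca is in period 4, group 2; Ge is in period 4, group 14; Rb is in period 5, group 1.
Moving right in a period, electrons are added to the same shell under a stronger nuclear pull, so atoms get smaller; moving down, a new shell is opened and atoms get larger.
Neither a single period nor a single group — weigh both effects.
C > H: the two effects oppose for this pair; the down-group effect wins (75 vs 32 pm).
Be > C: Be lies to the left of C in period 2, so the across-period effect alone puts Be larger.
Ge > Be: the two effects oppose for this pair; the down-group effect wins (121 vs 102 pm).
Ca > Ge: Ca lies to the left of Ge in period 4, so the across-period effect alone puts Ca larger.
Rb > Ca: both effects reinforce here, so Rb is clearly the larger of the two.
Approximate values (pm): H 32, Be 102, C 75, Ca 171, Ge 121, Rb 210.
So from smallest to largest: H < C < Be < Ge < Ca < Rb.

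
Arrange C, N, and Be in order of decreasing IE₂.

IE_2 is the cost of taking one more electron from the +1 cation: C⁺ still has 3 valence electrons; N⁺ still has 4 valence electrons; Be⁺ still has 1 valence electron.
All are still removing valence electrons, so compare the +1 ions as you would atoms: IE_2 generally rises across a period (higher Z_eff) and falls down a group (larger shell), subject to the usual subshell exceptions.
Valence configurations: C⁺ [He]2s²2p¹, N⁺ [He]2s²2p², Be⁺ [He]2s¹.
Approximate IE_2 values (kJ/mol): C 2353, N 2856, Be 1757.
Putting it together, IE_2: Be < C < N.

N > C > Be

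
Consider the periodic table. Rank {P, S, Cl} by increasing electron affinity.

Adding an electron releases more energy for atoms nearer the top right (short of the noble gases).
All lie in period 3, so electron affinity increases left to right.
So from lowest to highest: P < S < Cl.

P, S, Cl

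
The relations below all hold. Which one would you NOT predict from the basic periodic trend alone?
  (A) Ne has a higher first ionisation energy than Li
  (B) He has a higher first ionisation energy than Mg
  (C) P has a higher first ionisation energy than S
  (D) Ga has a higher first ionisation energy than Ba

(C)

The general trend: first ionisation energy increases across a period and decreases down a group.
(A) Ne (period 2, group 18) vs Li (period 2, group 1): the stated order agrees with the simple trend.
(B) He (period 1, group 18) vs Mg (period 3, group 2): the stated order agrees with the simple trend.
(C) P (period 3, group 15) vs S (period 3, group 16): the stated order contradicts the simple trend.
(D) Ga (period 4, group 13) vs Ba (period 6, group 2): the stated order agrees with the simple trend.
The exception is (C): S (3p⁴) ionizes more easily than half-filled P (3p³) because the paired 3p electron in S is pushed out by e⁻–e⁻ repulsion.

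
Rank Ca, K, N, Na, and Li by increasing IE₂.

Ca < N < K < Na < Li

IE_2 is the cost of taking one more electron from the +1 cation: Ca⁺ still has 1 valence electron; K⁺ is the bare [Ar] core; N⁺ still has 4 valence electrons; Na⁺ is the bare [Ne] core; Li⁺ is the bare [He] core.
Pulling an electron out of a noble-gas core costs far more than removing a remaining valence electron, so K, Na and Li sit at the high end of IE_2.
Valence configurations: Ca⁺ [Ar]4s¹, N⁺ [He]2s²2p².
Tabulated IE_2 (kJ/mol): Ca 1145, K 3052, N 2856, Na 4562, Li 7298.
Putting it together, IE_2: Ca < N < K < Na < Li.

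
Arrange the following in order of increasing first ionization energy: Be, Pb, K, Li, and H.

K < Li < Pb < Be < H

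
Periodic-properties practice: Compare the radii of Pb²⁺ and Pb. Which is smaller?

Forming Pb²⁺ removes 2 electrons from Pb. Fewer electrons for the same nuclear charge means less shielding and a higher Z_eff on the remaining electrons.
A cation is smaller than its parent atom: Pb²⁺ < Pb.

Pb²⁺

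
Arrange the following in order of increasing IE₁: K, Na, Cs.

Cs < K < Na

IE₁ increases left→right with effective nuclear charge and decreases top→bottom as the valence shell moves farther out.
All are in group 1, so first ionization energy increases up the group.
So from lowest to highest: Cs < K < Na.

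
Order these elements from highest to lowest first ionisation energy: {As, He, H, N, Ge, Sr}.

He > N > H > As > Ge > Sr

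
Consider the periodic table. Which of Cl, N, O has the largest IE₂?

O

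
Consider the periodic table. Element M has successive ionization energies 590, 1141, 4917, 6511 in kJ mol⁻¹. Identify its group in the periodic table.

Group 2

Look for the largest jump between consecutive ionization energies: IE3/IE2 ≈ 4.3, far larger than any earlier ratio.
That jump marks the point where a core electron is being removed. So the atom has 2 valence electrons.
A main-group element with 2 valence electrons is in group 2.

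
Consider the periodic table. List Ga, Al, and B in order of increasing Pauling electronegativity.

B is in period 2, group 13; Al is in period 3, group 13; Ga is in period 4, group 13.
Smaller atoms with higher effective nuclear charge are more electronegative.
All are in group 13; the group trend (electronegativity increases up the group) applies, with the exception below.
Note the exception: Ga has a higher electronegativity than Al, contrary to the simple trend — poor shielding by filled d (and f) subshells raises the heavier element's effective nuclear charge more than the simple down-group trend predicts.
Approximate values (Pauling): B 2.04, Al 1.61, Ga 1.81.
So from lowest to highest: Al < Ga < B.

Al < Ga < B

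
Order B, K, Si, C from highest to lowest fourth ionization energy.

B > C > K > Si

The fourth ionization energy removes an electron from the +3 ion. For each element: B³⁺ is the bare [He] core; K³⁺ is already 2 electrons into the core; Si³⁺ still has 1 valence electron; C³⁺ still has 1 valence electron.
Usually core removal costs more than valence removal, but here the competition is close: a tightly held n=2 valence electron can cost more to remove than an n=3 core electron, so the actual values have to decide it.
Valence configurations: Si³⁺ [Ne]3s¹, C³⁺ [He]2s¹.
Approximate IE_4 values (kJ/mol): B 25026, K 5877, Si 4356, C 6223.
Putting it together, IE_4: Si < K < C < B.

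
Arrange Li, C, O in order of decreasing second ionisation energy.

Li > O > C

After 1 electron has been removed, what remains? Li⁺ is the bare [He] core; C⁺ still has 3 valence electrons; O⁺ still has 5 valence electrons.
Pulling an electron out of a noble-gas core costs far more than removing a remaining valence electron, so Li sits at the high end of IE_2.
Valence configurations: C⁺ [He]2s²2p¹, O⁺ [He]2s²2p³.
The numbers (kJ/mol): Li 7298, C 2353, O 3388.
Hence IE_2: C < O < Li.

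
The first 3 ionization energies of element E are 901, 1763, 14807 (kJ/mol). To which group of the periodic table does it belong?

Group 2

Look for the largest jump between consecutive ionization energies: IE3/IE2 ≈ 8.4, far larger than any earlier ratio.
That jump marks the point where a core electron is being removed. So the atom has 2 valence electrons.
A main-group element with 2 valence electrons is in group 2.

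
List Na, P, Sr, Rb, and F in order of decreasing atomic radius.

F is in period 2, group 17; Na is in period 3, group 1; P is in period 3, group 15; Rb is in period 5, group 1; Sr is in period 5, group 2.
Atomic radius shrinks across a period as nuclear charge pulls the same shell inward, and grows down a group as new shells are added.
Here both period and group differ, so the two effects have to be weighed against each other.
P > F: both effects reinforce here, so P is clearly the larger of the two.
Na > P: both are in period 3; the period trend gives Na the larger value.
Sr > Na: period and group pull opposite ways; the down-group shift dominates (185 vs 155 pm).
Rb > Sr: both are in period 5; the period trend gives Rb the larger value.
Tabulated atomic radius (pm): F 64, Na 155, P 111, Rb 210, Sr 185.
So from largest to smallest: Rb > Sr > Na > P > F.

Rb > Sr > Na > P > F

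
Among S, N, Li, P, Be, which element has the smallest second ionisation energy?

Be

The second ionization energy removes an electron from the +1 ion. For each element: S⁺ still has 5 valence electrons; N⁺ still has 4 valence electrons; Li⁺ is the bare [He] core; P⁺ still has 4 valence electrons; Be⁺ still has 1 valence electron.
Pulling an electron out of a noble-gas core costs far more than removing a remaining valence electron, so Li sits at the high end of IE_2.
Valence configurations: S⁺ [Ne]3s²3p³, N⁺ [He]2s²2p², P⁺ [Ne]3s²3p², Be⁺ [He]2s¹.
Tabulated IE_2 (kJ/mol): S 2252, N 2856, Li 7298, P 1907, Be 1757.
Hence IE_2: Be < P < S < N < Li.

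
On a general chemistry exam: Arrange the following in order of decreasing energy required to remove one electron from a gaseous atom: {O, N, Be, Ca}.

Be is in period 2, group 2; N is in period 2, group 15; O is in period 2, group 16; Ca is in period 4, group 2.
IE₁ increases left→right with effective nuclear charge and decreases top→bottom as the valence shell moves farther out.
Here both period and group differ, so the two effects have to be weighed against each other.
Be > Ca: they share group 2; the group trend gives Be the larger value.
O > Be: O lies to the right of Be in period 2, so the across-period effect alone puts O higher.
N > O: this pair runs against the simple trend — see the exception note.
Note the exception: N has a higher first ionization energy than O, contrary to the simple trend — pairing an electron in O's 2p⁴ costs repulsion energy, so O ionizes more easily than half-filled N (2p³).
Approximate values (kJ/mol): Be 900, N 1402, O 1314, Ca 590.
So from highest to lowest: N > O > Be > Ca.

N, O, Be, Ca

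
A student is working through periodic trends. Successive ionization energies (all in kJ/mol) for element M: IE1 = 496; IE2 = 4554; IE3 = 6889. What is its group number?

Group 1

Look for the largest jump between consecutive ionization energies: IE2/IE1 ≈ 9.2, far larger than any earlier ratio.
That jump marks the point where a core electron is being removed. So the atom has 1 valence electron.
A main-group element with 1 valence electron is in group 1.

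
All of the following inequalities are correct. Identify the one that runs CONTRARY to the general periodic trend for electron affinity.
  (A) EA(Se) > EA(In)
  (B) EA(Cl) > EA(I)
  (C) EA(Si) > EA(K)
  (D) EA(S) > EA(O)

(D)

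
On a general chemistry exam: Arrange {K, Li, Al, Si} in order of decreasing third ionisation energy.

Li, K, Si, Al

IE_3 is the cost of taking one more electron from the +2 cation: K²⁺ is already 1 electron into the core; Li²⁺ is already 1 electron into the core; Al²⁺ still has 1 valence electron; Si²⁺ still has 2 valence electrons.
Pulling an electron out of a noble-gas core costs far more than removing a remaining valence electron, so K and Li sit at the high end of IE_3.
Valence configurations: Al²⁺ [Ne]3s¹, Si²⁺ [Ne]3s².
The numbers (kJ/mol): K 4420, Li 11815, Al 2745, Si 3232.
So the third ionization energies run Al < Si < K < Li.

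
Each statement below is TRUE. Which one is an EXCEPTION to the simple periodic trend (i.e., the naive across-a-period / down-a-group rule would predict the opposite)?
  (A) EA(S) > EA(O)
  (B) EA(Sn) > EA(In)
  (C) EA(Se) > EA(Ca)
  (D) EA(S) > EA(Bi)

(A)

The general trend: electron affinity increases across a period and decreases down a group.
(A) S (period 3, group 16) vs O (period 2, group 16): the stated order contradicts the simple trend.
(B) Sn (period 5, group 14) vs In (period 5, group 13): the stated order agrees with the simple trend.
(C) Se (period 4, group 16) vs Ca (period 4, group 2): the stated order agrees with the simple trend.
(D) S (period 3, group 16) vs Bi (period 6, group 15): the stated order agrees with the simple trend.
The exception is (A): the compact 2p subshell of O repels the added electron more than S's larger 3p does.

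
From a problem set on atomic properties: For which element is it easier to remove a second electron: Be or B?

Be

IE_2 is the cost of taking one more electron from the +1 cation: Be⁺ still has 1 valence electron; B⁺ still has 2 valence electrons.
All are still removing valence electrons, so compare the +1 ions as you would atoms: IE_2 generally rises across a period (higher Z_eff) and falls down a group (larger shell), subject to the usual subshell exceptions.
Valence configurations: Be⁺ [He]2s¹, B⁺ [He]2s².
The numbers (kJ/mol): Be 1757, B 2427.
Hence IE_2: Be < B.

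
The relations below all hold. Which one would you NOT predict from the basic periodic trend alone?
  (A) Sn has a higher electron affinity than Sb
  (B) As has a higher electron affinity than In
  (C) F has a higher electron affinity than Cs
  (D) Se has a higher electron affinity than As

(A)

The general trend: electron affinity increases across a period and decreases down a group.
(A) Sn (period 5, group 14) vs Sb (period 5, group 15): the stated order contradicts the simple trend.
(B) As (period 4, group 15) vs In (period 5, group 13): the stated order agrees with the simple trend.
(C) F (period 2, group 17) vs Cs (period 6, group 1): the stated order agrees with the simple trend.
(D) Se (period 4, group 16) vs As (period 4, group 15): the stated order agrees with the simple trend.
The exception is (A): adding an electron to Sb's half-filled 5p³ is unfavourable, so Sn has the more exothermic EA.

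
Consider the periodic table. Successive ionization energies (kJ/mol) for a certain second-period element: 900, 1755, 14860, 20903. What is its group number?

Group 2

Look for the largest jump between consecutive ionization energies: IE3/IE2 ≈ 8.5, far larger than any earlier ratio.
That jump marks the point where a core electron is being removed. So the atom has 2 valence electrons.
A main-group element with 2 valence electrons is in group 2.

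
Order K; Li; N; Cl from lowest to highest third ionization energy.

Cl < K < N < Li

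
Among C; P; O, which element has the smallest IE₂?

P

Consider each +1 ion: C⁺ still has 3 valence electrons; P⁺ still has 4 valence electrons; O⁺ still has 5 valence electrons.
All are still removing valence electrons, so compare the +1 ions as you would atoms: IE_2 generally rises across a period (higher Z_eff) and falls down a group (larger shell), subject to the usual subshell exceptions.
Valence configurations: C⁺ [He]2s²2p¹, P⁺ [Ne]3s²3p², O⁺ [He]2s²2p³.
Tabulated IE_2 (kJ/mol): C 2353, P 1907, O 3388.
Putting it together, IE_2: P < C < O.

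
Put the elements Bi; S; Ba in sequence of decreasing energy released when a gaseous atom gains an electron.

S is in period 3, group 16; Ba is in period 6, group 2; Bi is in period 6, group 15.
Atoms with high Z_eff and room in the valence shell (especially the halogens) have the most exothermic electron affinities.
Here both period and group differ, so the two effects have to be weighed against each other.
Bi > Ba: Bi lies to the right of Ba in period 6, so the across-period effect alone puts Bi higher.
S > Bi: both effects reinforce here, so S is clearly the higher of the two.
Tabulated electron affinity (kJ/mol): S 200, Ba 14, Bi 91.
So from highest to lowest: S > Bi > Ba.

S > Bi > Ba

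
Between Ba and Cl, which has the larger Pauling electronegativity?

Smaller atoms with higher effective nuclear charge are more electronegative.
Here both period and group differ, so the two effects have to be weighed against each other.
Cl > Ba: relative to Ba, both the across-period and down-group shifts push Cl's electronegativity up.
For reference (Pauling): Cl 3.16, Ba 0.89.
So Cl has the larger Pauling electronegativity (Cl > Ba).

Cl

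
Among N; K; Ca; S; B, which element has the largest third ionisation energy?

IE_3 is the cost of taking one more electron from the +2 cation: N²⁺ still has 3 valence electrons; K²⁺ is already 1 electron into the core; Ca²⁺ is the bare [Ar] core; S²⁺ still has 4 valence electrons; B²⁺ still has 1 valence electron.
Usually core removal costs more than valence removal, but here the competition is close: a tightly held n=2 valence electron can cost more to remove than an n=3 core electron, so the actual values have to decide it.
Valence configurations: N²⁺ [He]2s²2p¹, S²⁺ [Ne]3s²3p², B²⁺ [He]2s¹.
Tabulated IE_3 (kJ/mol): N 4578, K 4420, Ca 4912, S 3357, B 3660.
So the third ionization energies run S < B < K < N < Ca.

Ca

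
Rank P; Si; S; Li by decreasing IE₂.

IE_2 is the cost of taking one more electron from the +1 cation: P⁺ still has 4 valence electrons; Si⁺ still has 3 valence electrons; S⁺ still has 5 valence electrons; Li⁺ is the bare [He] core.
Pulling an electron out of a noble-gas core costs far more than removing a remaining valence electron, so Li sits at the high end of IE_2.
Valence configurations: P⁺ [Ne]3s²3p², Si⁺ [Ne]3s²3p¹, S⁺ [Ne]3s²3p³.
The numbers (kJ/mol): P 1907, Si 1577, S 2252, Li 7298.
Hence IE_2: Si < P < S < Li.

Li > S > P > Si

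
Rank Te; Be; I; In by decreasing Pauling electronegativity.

Electronegativity increases across a period and decreases down a group, tracking effective nuclear charge and atomic size.
Here both period and group differ, so the two effects have to be weighed against each other.
In > Be: the two effects oppose for this pair; the across-period effect wins (1.78 vs 1.57).
Te > In: both are in period 5; the period trend gives Te the larger value.
I > Te: I lies to the right of Te in period 5, so the across-period effect alone puts I higher.
Approximate values (Pauling): Be 1.57, In 1.78, Te 2.10, I 2.66.
So from highest to lowest: I > Te > In > Be.

I > Te > In > Be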